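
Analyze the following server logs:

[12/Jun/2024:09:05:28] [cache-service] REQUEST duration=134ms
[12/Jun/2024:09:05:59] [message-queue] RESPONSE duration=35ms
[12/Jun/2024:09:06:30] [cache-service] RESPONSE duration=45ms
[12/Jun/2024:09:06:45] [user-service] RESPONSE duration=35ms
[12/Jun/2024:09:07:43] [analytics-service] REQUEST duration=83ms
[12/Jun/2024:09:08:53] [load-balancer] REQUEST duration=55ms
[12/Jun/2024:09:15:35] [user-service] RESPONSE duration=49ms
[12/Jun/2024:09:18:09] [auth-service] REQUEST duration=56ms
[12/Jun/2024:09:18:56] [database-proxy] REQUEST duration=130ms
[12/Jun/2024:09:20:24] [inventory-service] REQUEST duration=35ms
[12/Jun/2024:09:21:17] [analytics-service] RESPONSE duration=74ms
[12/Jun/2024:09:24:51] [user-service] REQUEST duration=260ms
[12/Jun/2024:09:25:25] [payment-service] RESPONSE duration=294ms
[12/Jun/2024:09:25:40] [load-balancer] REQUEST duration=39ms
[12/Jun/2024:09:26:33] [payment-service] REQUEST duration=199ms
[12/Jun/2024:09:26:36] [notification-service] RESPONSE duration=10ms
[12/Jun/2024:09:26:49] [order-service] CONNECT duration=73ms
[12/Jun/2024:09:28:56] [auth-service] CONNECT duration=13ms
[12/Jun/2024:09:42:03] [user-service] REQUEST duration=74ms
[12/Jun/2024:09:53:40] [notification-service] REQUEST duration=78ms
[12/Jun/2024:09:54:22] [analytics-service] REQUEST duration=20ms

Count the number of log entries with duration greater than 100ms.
5

To count timeouts:

1. Threshold: 100ms
2. Extract duration from each log entry
3. Count entries where duration > 100
4. Timeout count: 5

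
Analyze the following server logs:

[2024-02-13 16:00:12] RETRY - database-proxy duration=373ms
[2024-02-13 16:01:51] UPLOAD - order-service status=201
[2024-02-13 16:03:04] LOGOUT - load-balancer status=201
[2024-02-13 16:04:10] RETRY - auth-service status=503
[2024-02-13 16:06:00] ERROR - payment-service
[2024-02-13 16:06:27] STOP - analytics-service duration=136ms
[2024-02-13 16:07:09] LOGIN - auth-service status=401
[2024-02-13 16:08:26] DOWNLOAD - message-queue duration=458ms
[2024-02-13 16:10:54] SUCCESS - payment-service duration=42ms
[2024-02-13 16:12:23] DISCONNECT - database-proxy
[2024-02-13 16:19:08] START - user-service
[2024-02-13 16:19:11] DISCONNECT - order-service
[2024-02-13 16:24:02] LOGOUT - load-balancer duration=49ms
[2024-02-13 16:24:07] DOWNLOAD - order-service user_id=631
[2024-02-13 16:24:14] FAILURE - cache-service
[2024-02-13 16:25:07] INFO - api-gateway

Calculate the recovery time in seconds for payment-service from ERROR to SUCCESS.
294

To calculate recovery time:

1. Find ERROR event for payment-service: 2024-02-13 16:06:00
2. Find next SUCCESS event for payment-service: 2024-02-13 16:10:54
3. Recovery time: 2024-02-13 16:10:54 - 2024-02-13 16:06:00 = 294 seconds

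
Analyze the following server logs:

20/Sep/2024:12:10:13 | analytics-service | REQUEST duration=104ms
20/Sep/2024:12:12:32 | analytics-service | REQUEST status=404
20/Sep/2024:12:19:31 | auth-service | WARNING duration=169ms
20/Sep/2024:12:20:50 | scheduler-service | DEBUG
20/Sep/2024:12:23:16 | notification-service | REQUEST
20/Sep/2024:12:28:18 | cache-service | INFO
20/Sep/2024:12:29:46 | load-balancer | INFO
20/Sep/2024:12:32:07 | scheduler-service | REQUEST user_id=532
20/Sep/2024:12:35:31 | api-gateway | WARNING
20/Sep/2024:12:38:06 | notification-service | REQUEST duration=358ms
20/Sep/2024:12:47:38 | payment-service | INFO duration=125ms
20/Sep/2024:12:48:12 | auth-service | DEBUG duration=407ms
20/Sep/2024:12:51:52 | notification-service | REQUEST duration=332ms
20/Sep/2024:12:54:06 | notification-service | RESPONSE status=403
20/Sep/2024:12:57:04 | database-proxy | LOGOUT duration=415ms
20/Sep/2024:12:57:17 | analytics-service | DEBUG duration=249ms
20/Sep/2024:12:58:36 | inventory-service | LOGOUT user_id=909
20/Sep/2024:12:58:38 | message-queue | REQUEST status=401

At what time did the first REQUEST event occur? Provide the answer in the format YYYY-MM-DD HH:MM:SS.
2024-09-20 12:10:13

To find the first event:

1. Filter for all REQUEST events
2. Sort by timestamp
3. Select the first one
4. Timestamp: 2024-09-20 12:10:13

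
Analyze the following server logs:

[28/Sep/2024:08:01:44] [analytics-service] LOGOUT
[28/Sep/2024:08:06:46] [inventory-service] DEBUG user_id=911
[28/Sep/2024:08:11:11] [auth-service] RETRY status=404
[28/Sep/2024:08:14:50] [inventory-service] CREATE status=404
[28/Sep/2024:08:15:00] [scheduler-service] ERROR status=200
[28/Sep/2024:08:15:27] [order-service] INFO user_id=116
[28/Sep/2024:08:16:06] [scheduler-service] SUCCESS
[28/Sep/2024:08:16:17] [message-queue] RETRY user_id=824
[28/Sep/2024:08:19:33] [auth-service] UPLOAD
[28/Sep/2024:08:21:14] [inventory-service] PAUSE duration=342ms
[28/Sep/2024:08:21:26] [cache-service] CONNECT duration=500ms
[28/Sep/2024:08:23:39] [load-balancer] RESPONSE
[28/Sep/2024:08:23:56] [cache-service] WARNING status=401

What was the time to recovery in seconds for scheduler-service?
66

To calculate recovery time:

1. Find ERROR event for scheduler-service: 28/Sep/2024:08:15:00
2. Find next SUCCESS event for scheduler-service: 28/Sep/2024:08:16:06
3. Recovery time: 28/Sep/2024:08:16:06 - 28/Sep/2024:08:15:00 = 66 seconds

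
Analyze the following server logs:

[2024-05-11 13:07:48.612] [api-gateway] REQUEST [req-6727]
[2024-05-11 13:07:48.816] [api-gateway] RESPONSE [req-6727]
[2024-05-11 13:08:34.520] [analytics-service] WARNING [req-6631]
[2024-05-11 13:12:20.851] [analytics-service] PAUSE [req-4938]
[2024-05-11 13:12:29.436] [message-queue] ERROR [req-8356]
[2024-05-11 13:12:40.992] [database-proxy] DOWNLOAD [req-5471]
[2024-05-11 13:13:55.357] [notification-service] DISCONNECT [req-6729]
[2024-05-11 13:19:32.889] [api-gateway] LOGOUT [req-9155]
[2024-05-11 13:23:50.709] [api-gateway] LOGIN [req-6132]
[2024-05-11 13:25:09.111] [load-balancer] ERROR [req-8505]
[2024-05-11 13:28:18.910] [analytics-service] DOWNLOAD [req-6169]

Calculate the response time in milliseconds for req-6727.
204

To calculate latency:

1. Find REQUEST with id req-6727: 2024-05-11 13:07:48.612
2. Find RESPONSE with id req-6727: 2024-05-11 13:07:48.816
3. Latency: 2024-05-11 13:07:48.816 - 2024-05-11 13:07:48.612 = 204ms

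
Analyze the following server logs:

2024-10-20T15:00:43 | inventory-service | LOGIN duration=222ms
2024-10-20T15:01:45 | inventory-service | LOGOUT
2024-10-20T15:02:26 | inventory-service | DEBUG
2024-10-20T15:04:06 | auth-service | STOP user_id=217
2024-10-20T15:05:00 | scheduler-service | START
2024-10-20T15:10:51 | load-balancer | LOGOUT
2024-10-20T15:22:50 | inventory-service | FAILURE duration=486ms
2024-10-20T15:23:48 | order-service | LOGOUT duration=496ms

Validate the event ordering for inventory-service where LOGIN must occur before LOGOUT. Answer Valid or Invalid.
Valid

To validate ordering:

1. Required order: LOGIN → LOGOUT
2. Rule: LOGIN must occur before LOGOUT
3. Check actual order of events for inventory-service
4. Result: Valid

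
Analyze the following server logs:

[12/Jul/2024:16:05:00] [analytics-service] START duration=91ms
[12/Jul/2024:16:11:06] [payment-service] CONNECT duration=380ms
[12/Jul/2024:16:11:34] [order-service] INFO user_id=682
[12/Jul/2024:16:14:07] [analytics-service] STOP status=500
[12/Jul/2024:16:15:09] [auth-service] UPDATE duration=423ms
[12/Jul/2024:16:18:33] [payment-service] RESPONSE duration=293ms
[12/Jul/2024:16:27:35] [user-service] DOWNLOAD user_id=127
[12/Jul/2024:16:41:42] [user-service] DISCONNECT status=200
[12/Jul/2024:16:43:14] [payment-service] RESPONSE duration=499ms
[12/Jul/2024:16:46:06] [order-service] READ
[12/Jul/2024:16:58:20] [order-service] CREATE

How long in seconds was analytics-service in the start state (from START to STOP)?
547

To calculate state duration:

1. Find START event for analytics-service: 12/Jul/2024:16:05:00
2. Find STOP event for analytics-service: 12/Jul/2024:16:14:07
3. Calculate duration: 12/Jul/2024:16:14:07 - 12/Jul/2024:16:05:00 = 547 seconds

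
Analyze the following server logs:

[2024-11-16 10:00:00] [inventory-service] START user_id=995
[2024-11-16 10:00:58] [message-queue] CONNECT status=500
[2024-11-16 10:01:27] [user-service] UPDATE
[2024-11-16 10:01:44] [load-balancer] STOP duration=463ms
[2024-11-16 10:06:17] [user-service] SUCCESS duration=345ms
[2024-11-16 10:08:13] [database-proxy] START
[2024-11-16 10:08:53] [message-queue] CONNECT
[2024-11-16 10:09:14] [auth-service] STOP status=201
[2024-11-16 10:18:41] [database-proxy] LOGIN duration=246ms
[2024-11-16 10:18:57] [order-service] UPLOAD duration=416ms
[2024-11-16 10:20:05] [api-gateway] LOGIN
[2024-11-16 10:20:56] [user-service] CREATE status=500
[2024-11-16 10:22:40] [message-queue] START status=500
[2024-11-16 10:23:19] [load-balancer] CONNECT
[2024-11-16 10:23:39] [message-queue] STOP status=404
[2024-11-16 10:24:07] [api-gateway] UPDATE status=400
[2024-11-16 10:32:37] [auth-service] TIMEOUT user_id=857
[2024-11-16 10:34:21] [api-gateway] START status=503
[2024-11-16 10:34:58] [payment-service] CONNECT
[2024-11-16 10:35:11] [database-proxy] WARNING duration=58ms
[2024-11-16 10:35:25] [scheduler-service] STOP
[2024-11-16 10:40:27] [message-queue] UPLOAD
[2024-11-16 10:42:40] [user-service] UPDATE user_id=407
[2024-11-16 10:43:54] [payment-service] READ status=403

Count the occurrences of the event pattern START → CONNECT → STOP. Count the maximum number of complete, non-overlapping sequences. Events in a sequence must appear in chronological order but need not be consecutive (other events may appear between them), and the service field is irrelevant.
4

To count sequences:

1. Look for pattern: START → CONNECT → STOP
2. Greedily scan the log in chronological order, matching each sequence element in turn (ignoring service)
3. Each time the full pattern completes, increment the count and restart matching from the next event
4. Complete non-overlapping sequences found: 4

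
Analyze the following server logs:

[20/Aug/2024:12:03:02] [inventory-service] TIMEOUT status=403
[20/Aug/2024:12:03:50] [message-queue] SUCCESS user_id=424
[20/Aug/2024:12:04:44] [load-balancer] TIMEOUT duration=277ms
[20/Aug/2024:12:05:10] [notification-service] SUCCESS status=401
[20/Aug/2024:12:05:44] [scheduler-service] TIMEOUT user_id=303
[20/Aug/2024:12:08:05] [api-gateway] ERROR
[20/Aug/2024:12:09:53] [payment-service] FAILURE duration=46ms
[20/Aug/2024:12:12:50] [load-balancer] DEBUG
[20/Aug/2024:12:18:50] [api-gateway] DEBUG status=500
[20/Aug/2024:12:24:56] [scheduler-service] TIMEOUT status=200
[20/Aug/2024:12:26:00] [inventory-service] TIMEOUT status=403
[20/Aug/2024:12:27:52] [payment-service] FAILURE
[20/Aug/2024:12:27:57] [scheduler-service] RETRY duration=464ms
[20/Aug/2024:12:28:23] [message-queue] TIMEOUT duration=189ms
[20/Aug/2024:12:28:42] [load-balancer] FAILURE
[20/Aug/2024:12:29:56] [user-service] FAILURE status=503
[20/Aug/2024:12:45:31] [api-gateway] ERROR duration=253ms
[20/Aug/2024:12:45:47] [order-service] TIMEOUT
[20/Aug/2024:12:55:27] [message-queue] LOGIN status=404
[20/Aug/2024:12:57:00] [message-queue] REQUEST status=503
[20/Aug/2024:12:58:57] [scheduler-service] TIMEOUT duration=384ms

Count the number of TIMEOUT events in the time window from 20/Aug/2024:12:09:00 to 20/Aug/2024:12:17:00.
0

To count events in the time window:

1. Window boundaries: 20/Aug/2024:12:09:00 to 20/Aug/2024:12:17:00
2. Filter for TIMEOUT events within this window
3. Count matching events: 0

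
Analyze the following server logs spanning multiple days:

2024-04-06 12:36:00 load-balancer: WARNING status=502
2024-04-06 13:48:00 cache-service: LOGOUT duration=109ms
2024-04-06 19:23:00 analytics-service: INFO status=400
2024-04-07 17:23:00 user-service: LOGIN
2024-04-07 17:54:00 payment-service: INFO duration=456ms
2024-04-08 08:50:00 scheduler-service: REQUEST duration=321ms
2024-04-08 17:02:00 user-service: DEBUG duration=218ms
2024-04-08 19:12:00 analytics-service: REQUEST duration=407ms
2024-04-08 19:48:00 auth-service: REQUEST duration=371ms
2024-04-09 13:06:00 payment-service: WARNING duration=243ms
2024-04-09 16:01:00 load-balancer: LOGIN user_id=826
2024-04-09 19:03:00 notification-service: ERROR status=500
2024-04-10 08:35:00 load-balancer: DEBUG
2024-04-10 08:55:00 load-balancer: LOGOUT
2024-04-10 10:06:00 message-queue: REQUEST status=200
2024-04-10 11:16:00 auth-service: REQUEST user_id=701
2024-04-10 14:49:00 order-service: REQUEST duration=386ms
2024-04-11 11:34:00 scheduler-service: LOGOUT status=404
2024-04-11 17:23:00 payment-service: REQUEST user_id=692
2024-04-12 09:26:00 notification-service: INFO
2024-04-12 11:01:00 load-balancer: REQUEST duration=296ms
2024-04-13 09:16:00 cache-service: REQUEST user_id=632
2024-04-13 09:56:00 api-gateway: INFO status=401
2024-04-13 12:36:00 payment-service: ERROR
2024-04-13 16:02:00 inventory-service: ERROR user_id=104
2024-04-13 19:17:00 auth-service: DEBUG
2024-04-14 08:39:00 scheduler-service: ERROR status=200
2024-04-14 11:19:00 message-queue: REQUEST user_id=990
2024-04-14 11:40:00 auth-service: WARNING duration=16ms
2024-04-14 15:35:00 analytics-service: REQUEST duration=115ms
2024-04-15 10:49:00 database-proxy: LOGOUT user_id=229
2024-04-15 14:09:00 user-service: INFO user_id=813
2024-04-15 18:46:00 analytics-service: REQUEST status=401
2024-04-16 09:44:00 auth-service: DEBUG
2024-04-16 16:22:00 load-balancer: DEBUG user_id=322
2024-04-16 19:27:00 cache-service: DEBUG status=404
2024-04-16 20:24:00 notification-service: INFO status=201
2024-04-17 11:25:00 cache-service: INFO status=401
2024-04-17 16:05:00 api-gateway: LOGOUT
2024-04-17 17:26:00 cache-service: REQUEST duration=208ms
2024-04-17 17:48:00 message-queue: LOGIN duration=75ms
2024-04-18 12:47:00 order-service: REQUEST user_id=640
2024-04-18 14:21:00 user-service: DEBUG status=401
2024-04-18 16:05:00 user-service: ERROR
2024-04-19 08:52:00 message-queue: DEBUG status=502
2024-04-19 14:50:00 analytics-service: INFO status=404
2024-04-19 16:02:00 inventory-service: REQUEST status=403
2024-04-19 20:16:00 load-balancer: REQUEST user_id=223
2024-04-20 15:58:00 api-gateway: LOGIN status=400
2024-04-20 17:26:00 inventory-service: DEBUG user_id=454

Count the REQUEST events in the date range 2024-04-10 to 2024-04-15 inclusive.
9

To filter by date range:

1. Date range: 2024-04-10 through 2024-04-15, both dates inclusive
2. Filter for REQUEST events whose date falls in this range
3. Count matching events: 9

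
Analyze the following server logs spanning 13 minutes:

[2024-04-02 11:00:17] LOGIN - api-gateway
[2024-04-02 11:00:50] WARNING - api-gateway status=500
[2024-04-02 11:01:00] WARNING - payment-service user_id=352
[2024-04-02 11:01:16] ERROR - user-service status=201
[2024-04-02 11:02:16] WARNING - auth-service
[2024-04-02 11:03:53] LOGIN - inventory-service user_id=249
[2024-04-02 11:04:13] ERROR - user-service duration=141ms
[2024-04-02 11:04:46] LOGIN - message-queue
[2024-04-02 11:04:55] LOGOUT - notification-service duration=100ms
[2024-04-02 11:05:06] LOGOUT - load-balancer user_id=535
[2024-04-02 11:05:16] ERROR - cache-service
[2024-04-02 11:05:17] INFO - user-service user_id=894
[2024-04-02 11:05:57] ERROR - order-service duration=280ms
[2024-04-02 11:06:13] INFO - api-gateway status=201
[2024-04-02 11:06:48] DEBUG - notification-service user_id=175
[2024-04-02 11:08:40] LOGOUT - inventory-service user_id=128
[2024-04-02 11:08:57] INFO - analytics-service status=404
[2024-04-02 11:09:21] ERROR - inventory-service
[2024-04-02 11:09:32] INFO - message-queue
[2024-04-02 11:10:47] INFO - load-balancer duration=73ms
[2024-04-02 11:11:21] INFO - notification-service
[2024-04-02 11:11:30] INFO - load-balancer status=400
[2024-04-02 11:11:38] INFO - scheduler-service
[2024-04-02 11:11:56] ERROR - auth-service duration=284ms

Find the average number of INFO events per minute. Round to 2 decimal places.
0.62

To calculate the rate:

1. Count total INFO events: 8
2. Total time period: 13 minutes
3. Rate = 8 / 13 = 0.62 events per minute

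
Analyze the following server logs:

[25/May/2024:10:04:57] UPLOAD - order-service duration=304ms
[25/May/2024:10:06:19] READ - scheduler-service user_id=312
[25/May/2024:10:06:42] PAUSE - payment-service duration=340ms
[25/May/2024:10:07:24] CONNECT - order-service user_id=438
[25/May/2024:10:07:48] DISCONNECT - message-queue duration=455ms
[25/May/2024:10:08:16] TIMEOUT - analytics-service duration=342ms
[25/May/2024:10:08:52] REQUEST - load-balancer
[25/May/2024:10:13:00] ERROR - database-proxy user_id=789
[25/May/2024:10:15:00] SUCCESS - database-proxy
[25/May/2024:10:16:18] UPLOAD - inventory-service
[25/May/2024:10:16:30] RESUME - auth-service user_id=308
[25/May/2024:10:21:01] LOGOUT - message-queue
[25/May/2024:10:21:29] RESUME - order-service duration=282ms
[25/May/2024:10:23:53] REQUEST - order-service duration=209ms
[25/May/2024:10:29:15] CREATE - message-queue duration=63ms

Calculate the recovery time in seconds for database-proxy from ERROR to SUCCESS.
120

To calculate recovery time:

1. Find ERROR event for database-proxy: 25/May/2024:10:13:00
2. Find next SUCCESS event for database-proxy: 25/May/2024:10:15:00
3. Recovery time: 25/May/2024:10:15:00 - 25/May/2024:10:13:00 = 120 seconds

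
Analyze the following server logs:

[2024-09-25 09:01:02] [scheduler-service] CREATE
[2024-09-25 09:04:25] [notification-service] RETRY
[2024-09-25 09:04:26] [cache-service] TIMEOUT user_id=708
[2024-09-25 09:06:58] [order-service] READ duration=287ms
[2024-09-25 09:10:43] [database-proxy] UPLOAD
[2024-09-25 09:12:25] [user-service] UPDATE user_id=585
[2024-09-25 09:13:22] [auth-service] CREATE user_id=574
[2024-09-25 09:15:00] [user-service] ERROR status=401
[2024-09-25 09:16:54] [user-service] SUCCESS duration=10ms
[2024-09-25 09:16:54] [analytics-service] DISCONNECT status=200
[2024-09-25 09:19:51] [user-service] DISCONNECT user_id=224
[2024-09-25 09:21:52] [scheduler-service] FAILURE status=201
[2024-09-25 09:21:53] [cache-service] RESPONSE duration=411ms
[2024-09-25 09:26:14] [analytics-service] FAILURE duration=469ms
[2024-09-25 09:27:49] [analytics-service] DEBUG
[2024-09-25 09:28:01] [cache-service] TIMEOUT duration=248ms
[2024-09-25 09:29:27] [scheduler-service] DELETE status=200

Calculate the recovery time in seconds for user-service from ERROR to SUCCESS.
114

To calculate recovery time:

1. Find ERROR event for user-service: 2024-09-25 09:15:00
2. Find next SUCCESS event for user-service: 2024-09-25 09:16:54
3. Recovery time: 2024-09-25 09:16:54 - 2024-09-25 09:15:00 = 114 seconds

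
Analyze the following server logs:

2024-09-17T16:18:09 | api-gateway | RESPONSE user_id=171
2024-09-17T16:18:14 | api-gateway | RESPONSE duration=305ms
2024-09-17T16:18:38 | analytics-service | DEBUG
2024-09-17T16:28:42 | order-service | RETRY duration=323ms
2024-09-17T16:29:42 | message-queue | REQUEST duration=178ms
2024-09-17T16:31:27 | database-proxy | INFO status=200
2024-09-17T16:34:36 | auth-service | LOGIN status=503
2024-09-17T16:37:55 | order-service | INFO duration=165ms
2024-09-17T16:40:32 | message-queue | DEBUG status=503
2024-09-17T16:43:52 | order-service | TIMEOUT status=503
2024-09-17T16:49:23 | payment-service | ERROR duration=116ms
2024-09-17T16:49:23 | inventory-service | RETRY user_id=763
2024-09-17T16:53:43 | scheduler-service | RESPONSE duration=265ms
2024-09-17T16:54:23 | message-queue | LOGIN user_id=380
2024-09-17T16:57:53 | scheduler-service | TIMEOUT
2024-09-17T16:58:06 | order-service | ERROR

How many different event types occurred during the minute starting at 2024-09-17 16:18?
2

To count unique event types:

1. Filter events in the minute starting at 2024-09-17 16:18
2. Extract event types from matching entries
3. Count unique types: 2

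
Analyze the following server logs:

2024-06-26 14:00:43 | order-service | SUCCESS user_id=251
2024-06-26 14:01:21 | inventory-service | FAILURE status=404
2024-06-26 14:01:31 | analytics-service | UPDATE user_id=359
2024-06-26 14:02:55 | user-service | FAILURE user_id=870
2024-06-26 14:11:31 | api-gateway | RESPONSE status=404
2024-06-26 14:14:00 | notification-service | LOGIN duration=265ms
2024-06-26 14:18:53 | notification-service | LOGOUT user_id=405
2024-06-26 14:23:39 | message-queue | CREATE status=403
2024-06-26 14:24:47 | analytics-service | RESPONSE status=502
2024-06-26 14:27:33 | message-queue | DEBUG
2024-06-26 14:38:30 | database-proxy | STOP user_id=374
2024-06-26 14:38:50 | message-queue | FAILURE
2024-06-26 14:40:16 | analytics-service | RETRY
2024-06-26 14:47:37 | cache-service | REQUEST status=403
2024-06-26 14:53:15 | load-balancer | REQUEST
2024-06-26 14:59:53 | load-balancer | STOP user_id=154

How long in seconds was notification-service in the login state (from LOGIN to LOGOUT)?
293

To calculate state duration:

1. Find LOGIN event for notification-service: 2024-06-26 14:14:00
2. Find LOGOUT event for notification-service: 2024-06-26 14:18:53
3. Calculate duration: 2024-06-26 14:18:53 - 2024-06-26 14:14:00 = 293 seconds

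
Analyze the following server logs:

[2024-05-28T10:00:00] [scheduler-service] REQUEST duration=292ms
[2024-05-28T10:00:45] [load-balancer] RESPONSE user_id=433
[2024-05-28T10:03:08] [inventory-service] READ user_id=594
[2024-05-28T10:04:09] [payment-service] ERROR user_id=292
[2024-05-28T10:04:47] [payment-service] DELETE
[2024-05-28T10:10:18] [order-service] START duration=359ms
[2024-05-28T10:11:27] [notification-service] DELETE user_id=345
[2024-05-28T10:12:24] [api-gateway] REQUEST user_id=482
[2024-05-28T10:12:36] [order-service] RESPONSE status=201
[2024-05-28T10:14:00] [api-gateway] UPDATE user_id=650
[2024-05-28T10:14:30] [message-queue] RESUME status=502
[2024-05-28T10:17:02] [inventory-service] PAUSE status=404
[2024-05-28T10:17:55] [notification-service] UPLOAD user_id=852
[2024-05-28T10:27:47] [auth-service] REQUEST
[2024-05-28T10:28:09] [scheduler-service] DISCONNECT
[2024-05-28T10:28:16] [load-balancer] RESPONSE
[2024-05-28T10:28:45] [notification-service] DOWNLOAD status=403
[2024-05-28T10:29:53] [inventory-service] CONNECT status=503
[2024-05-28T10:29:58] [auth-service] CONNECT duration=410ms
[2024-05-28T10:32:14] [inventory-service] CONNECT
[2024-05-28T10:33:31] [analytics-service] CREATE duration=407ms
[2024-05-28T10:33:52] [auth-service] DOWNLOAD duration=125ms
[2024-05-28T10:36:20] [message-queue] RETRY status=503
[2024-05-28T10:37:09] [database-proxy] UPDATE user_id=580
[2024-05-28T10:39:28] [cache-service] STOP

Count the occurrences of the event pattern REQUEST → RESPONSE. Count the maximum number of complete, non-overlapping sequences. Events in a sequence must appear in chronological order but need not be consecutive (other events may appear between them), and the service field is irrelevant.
3

To count sequences:

1. Look for pattern: REQUEST → RESPONSE
2. Greedily scan the log in chronological order, matching each sequence element in turn (ignoring service)
3. Each time the full pattern completes, increment the count and restart matching from the next event
4. Complete non-overlapping sequences found: 3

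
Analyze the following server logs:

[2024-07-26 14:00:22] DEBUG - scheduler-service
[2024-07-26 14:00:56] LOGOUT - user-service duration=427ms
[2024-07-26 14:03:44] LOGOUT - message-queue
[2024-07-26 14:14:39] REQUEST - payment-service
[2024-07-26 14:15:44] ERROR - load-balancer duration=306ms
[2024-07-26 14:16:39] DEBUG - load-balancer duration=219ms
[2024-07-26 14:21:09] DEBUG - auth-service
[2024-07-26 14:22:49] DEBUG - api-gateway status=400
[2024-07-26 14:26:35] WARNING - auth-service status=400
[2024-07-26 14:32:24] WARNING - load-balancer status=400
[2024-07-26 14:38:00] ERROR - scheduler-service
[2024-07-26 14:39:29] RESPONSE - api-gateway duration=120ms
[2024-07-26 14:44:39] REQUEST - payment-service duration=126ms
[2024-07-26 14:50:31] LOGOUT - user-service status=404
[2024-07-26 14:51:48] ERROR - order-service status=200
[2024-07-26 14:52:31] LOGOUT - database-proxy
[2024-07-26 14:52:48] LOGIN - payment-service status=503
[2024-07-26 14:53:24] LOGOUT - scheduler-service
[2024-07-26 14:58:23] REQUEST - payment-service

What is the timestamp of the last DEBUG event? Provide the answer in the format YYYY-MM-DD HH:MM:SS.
2024-07-26 14:22:49

To find the last event:

1. Filter for all DEBUG events
2. Sort by timestamp
3. Select the last one
4. Timestamp: 2024-07-26 14:22:49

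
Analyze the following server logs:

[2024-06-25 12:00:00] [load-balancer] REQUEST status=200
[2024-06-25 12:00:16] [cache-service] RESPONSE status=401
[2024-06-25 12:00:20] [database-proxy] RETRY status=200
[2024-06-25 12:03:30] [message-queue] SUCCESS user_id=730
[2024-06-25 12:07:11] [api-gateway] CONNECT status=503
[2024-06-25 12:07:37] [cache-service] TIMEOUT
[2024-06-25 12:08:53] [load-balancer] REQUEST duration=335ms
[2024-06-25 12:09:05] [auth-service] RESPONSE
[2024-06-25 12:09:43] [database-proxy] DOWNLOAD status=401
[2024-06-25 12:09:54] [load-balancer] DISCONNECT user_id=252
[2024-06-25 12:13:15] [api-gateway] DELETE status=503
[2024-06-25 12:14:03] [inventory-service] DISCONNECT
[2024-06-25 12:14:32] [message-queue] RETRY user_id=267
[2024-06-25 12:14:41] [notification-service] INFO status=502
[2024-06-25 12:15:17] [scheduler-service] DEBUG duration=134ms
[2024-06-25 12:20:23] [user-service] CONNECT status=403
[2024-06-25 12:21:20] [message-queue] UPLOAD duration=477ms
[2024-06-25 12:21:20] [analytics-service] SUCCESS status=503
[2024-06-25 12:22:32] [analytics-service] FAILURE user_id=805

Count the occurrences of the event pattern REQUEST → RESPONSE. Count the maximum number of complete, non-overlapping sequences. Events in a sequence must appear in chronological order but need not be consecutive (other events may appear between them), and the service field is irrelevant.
2

To count sequences:

1. Look for pattern: REQUEST → RESPONSE
2. Greedily scan the log in chronological order, matching each sequence element in turn (ignoring service)
3. Each time the full pattern completes, increment the count and restart matching from the next event
4. Complete non-overlapping sequences found: 2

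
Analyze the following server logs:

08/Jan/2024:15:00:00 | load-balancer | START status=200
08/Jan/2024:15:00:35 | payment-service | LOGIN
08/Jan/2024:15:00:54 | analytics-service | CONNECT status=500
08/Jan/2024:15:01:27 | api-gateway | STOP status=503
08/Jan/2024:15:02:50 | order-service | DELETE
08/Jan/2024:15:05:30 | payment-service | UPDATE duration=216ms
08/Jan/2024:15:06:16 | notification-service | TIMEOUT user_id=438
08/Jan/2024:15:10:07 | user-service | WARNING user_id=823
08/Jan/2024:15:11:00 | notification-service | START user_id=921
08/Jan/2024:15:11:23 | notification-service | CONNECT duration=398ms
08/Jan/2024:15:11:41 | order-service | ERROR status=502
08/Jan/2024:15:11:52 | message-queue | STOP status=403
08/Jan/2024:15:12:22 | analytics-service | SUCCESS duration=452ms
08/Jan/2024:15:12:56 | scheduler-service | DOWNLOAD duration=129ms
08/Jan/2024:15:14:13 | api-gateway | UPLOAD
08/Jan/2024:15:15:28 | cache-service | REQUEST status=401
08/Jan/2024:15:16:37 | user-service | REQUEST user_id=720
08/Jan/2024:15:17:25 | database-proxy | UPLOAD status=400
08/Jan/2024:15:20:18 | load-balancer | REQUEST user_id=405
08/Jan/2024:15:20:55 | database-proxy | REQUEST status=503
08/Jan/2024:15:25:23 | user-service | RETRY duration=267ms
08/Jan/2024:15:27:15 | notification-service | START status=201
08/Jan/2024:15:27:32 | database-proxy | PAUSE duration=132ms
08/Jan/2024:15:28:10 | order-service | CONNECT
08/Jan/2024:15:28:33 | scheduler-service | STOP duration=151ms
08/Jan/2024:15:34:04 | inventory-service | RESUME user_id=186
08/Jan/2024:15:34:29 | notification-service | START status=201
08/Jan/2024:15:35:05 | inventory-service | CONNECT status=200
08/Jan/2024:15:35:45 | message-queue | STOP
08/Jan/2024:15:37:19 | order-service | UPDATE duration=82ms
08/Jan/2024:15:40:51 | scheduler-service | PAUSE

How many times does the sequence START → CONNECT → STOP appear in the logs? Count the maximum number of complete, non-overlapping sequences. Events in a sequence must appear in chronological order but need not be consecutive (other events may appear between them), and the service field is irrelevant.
4

To count sequences:

1. Look for pattern: START → CONNECT → STOP
2. Greedily scan the log in chronological order, matching each sequence element in turn (ignoring service)
3. Each time the full pattern completes, increment the count and restart matching from the next event
4. Complete non-overlapping sequences found: 4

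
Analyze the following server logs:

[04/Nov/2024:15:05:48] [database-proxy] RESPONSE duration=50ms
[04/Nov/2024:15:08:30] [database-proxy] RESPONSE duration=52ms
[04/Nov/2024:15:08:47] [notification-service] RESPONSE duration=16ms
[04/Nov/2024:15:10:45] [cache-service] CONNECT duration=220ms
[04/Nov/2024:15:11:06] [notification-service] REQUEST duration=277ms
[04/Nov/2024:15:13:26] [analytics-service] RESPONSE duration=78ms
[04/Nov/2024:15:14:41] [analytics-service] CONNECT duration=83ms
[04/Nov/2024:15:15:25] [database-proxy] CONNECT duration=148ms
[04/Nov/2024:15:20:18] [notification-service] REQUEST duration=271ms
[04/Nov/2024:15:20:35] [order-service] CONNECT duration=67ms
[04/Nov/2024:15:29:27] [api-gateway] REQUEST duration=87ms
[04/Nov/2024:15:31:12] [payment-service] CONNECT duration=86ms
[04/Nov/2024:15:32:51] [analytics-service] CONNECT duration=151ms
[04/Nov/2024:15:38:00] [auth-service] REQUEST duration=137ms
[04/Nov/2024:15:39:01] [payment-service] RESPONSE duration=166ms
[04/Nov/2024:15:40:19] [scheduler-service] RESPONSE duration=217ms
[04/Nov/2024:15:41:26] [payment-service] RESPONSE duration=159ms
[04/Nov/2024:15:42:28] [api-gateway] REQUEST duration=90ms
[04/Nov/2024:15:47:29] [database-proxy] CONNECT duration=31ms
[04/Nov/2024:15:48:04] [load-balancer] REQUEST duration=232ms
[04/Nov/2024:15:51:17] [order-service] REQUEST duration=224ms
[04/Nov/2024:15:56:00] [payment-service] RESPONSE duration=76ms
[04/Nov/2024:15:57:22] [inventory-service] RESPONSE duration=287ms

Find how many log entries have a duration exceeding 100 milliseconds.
12

To count timeouts:

1. Threshold: 100ms
2. Extract duration from each log entry
3. Count entries where duration > 100
4. Timeout count: 12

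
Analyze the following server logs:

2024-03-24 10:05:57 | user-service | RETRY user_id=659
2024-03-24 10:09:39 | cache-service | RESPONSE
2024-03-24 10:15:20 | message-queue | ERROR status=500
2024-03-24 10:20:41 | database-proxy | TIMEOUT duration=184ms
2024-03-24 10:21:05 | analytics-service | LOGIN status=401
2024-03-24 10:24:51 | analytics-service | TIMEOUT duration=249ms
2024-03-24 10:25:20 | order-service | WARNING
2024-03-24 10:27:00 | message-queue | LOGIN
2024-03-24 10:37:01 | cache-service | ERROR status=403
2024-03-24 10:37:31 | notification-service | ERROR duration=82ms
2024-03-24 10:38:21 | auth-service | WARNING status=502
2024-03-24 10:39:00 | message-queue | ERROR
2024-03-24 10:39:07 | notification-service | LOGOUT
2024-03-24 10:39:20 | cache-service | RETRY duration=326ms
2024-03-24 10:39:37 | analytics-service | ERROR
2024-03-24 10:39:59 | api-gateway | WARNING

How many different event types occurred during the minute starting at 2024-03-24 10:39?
4

To count unique event types:

1. Filter events in the minute starting at 2024-03-24 10:39
2. Extract event types from matching entries
3. Count unique types: 4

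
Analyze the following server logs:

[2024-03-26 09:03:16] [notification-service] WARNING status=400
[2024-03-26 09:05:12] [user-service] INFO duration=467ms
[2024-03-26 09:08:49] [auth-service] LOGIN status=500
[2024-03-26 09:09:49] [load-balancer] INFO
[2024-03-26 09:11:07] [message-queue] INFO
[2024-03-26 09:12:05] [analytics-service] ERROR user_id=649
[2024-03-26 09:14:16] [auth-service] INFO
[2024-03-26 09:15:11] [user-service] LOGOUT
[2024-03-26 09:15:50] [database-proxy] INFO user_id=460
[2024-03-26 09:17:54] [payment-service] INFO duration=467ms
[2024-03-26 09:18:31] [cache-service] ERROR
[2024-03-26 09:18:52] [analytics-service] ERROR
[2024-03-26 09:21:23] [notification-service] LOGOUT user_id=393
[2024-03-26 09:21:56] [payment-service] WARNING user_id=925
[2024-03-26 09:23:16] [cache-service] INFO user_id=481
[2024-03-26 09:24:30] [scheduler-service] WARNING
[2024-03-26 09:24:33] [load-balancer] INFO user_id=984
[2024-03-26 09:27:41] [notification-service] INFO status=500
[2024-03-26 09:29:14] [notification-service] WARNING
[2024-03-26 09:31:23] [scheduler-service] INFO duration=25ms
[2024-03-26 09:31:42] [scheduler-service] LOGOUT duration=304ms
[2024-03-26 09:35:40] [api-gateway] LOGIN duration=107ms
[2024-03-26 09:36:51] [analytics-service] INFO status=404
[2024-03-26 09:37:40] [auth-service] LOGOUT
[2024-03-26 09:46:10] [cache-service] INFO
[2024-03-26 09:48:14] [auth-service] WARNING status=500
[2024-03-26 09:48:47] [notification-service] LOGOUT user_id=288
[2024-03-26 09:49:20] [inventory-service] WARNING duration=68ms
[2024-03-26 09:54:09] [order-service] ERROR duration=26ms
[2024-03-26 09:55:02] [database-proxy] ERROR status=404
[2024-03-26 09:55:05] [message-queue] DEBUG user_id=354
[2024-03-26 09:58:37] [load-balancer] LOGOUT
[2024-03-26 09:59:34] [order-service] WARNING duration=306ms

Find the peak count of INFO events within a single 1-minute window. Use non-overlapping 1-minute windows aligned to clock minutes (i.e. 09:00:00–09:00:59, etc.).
1

To find the burst window:

1. Divide the log period into non-overlapping 1-minute windows starting at 09:00
2. Count INFO events in each window
3. Find the window with maximum count
4. Maximum events in a window: 1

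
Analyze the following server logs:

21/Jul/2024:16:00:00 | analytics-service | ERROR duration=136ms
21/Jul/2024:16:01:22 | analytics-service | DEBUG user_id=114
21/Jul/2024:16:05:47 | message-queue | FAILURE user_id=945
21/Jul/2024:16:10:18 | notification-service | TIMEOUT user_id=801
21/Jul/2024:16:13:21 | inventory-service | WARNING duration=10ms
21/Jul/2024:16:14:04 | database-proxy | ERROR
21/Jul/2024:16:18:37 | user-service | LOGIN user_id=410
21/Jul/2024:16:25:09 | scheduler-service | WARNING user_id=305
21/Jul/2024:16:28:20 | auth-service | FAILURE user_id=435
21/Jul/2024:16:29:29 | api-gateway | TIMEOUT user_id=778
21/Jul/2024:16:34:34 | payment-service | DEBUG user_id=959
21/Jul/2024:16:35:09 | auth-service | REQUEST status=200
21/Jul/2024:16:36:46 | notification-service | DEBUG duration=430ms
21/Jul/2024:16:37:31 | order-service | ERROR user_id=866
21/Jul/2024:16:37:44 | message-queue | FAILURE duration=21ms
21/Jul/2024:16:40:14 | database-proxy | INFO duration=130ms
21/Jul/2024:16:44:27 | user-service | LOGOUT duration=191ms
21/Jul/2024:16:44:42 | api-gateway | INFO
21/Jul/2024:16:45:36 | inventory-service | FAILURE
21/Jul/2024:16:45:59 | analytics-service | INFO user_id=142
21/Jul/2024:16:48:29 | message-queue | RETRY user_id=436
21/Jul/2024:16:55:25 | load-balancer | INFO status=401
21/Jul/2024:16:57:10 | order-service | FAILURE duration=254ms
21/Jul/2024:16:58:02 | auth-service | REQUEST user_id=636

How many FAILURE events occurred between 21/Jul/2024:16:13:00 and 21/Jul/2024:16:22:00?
0

To count events in the time window:

1. Window boundaries: 21/Jul/2024:16:13:00 to 21/Jul/2024:16:22:00
2. Filter for FAILURE events within this window
3. Count matching events: 0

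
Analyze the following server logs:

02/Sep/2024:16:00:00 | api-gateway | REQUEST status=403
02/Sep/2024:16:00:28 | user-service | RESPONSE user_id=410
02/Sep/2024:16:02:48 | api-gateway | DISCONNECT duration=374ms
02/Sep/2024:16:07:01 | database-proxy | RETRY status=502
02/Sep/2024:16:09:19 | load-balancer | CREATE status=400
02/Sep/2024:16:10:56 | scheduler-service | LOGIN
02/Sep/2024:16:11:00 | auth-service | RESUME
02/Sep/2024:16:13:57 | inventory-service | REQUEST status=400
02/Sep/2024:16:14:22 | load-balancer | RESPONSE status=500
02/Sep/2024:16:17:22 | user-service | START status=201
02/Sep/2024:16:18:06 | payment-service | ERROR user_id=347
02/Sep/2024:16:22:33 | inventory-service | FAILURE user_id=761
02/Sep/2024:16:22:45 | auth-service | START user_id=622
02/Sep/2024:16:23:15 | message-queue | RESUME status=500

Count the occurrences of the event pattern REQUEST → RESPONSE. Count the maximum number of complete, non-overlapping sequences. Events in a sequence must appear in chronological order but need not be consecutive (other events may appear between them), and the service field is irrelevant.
2

To count sequences:

1. Look for pattern: REQUEST → RESPONSE
2. Greedily scan the log in chronological order, matching each sequence element in turn (ignoring service)
3. Each time the full pattern completes, increment the count and restart matching from the next event
4. Complete non-overlapping sequences found: 2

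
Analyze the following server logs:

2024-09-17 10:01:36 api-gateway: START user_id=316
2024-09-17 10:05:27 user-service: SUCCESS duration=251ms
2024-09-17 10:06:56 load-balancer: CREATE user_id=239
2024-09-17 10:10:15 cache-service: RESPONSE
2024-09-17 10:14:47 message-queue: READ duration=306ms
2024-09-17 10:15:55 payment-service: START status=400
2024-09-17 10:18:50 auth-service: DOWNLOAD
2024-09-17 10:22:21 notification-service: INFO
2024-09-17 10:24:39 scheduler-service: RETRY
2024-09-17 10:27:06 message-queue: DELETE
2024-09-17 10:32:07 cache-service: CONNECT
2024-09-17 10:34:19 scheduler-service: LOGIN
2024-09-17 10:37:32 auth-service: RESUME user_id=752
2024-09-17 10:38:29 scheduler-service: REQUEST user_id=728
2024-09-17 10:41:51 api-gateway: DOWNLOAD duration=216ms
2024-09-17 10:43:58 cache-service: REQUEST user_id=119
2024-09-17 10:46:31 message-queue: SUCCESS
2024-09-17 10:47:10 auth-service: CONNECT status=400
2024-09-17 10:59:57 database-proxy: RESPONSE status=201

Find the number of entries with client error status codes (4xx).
2

To find matching entries:

1. Pattern to match: client error status codes (4xx)
2. Scan each log entry for the pattern
3. Count matches: 2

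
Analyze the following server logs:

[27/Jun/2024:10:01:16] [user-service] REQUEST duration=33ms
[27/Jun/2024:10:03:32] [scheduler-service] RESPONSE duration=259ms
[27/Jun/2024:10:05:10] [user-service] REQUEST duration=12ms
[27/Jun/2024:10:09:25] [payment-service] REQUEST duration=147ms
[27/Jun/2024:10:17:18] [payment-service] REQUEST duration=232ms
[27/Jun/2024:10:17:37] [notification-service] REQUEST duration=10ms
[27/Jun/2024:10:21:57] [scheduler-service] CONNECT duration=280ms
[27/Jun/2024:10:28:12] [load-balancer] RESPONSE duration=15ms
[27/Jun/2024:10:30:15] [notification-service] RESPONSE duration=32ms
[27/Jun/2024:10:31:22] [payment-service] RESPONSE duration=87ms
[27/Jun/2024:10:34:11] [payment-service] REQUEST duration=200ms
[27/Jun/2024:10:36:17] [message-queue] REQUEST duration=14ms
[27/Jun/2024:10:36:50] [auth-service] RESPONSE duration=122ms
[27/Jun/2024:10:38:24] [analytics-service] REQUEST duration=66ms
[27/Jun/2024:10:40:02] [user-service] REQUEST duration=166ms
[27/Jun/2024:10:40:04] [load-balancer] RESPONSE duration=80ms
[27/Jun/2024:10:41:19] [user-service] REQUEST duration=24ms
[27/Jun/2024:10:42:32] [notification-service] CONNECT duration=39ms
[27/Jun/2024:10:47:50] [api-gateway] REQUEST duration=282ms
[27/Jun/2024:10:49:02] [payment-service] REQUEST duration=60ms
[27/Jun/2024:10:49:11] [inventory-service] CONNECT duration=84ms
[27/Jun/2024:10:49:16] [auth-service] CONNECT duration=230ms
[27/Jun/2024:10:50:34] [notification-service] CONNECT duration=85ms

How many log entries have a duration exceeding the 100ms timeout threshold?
9

To count timeouts:

1. Threshold: 100ms
2. Extract duration from each log entry
3. Count entries where duration > 100
4. Timeout count: 9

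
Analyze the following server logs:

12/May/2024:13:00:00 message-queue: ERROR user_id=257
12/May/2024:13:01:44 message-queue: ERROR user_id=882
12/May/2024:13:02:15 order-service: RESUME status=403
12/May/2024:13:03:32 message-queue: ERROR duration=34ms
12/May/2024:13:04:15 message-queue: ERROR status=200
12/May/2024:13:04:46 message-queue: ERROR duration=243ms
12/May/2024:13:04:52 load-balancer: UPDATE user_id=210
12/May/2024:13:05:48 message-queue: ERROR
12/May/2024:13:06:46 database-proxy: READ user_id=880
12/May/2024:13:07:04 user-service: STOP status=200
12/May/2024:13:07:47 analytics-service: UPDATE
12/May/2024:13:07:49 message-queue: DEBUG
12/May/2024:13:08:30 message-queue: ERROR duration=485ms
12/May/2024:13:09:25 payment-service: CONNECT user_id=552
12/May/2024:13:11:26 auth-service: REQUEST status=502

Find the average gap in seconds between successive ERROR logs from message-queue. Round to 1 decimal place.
85.0

To calculate average interval:

1. Find all ERROR events for message-queue in order
2. Calculate time gaps between consecutive events
3. Compute mean of gaps: 510 / 6 = 85.0 seconds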